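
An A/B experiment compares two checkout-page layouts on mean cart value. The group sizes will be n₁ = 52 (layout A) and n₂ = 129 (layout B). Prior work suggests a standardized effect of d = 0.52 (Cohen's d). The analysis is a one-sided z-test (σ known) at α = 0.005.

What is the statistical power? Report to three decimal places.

Power ≈ 0.722

Noncentrality parameter: λ = d / √(1/n₁ + 1/n₂) = 0.52 / √(1/52 + 1/129) = 3.1656
One-sided α = 0.005 → critical value z_{0.005} = 2.576.
Power = P(Z > 2.576 − λ) = Φ(0.590) = 0.7223.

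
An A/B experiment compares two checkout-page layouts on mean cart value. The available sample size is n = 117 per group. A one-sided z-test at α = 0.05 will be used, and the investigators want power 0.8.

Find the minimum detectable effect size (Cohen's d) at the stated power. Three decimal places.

d ≈ 0.325

Required noncentrality: δ = z_{0.05} + z_{0.20} = 1.645 + 0.842 = 2.486.
δ = d·√(n/2) ⇒ d = δ/√(n/2) = 2.486/√(117/2) = 0.3251.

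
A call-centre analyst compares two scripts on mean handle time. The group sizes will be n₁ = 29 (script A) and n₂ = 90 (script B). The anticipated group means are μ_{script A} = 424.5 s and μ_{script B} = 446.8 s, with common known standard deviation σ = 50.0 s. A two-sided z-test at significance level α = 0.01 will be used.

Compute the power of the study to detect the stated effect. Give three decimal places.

Standardized effect: d = |μ_{script A} − μ_{script B}| / σ = |424.5 − 446.8| / 50.0 = 0.4460
Noncentrality parameter: δ = d / √(1/n₁ + 1/n₂) = 0.4460 / √(1/29 + 1/90) = 2.0887
Critical value for a two-sided test at α = 0.01: z_{α/2} = 2.576.
Power = Φ(δ − 2.576) + Φ(−δ − 2.576) = Φ(-0.487) + Φ(-4.665) = 0.3131 + 0.0000 = 0.3131.

Power ≈ 0.313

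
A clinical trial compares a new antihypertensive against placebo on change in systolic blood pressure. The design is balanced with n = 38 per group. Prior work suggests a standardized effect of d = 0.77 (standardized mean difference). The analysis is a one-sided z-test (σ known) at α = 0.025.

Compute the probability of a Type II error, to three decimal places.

β ≈ 0.081

Noncentrality parameter: δ = d·√(n/2) = 0.77 × √(38/2) = 3.3564
Critical value for a one-sided test at α = 0.025: z_α = 1.960.
Power = Φ(δ − 1.960) = Φ(1.396) = 0.9187.
Type II error: β = 1 − power = 1 − 0.9187 = 0.0813.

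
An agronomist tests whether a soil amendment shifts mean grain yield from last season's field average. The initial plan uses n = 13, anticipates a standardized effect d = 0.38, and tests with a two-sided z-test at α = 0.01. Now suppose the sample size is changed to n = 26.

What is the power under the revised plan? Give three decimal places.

With n = 26: δ = d·√n = 0.38 × √26 = 1.9376. Critical value z_{0.005} = 2.576.
Revised power = Φ(δ − 2.576) + Φ(−δ − 2.576) = Φ(-0.638) + Φ(-4.513) = 0.2617 + 0.0000 = 0.2617.

Power ≈ 0.262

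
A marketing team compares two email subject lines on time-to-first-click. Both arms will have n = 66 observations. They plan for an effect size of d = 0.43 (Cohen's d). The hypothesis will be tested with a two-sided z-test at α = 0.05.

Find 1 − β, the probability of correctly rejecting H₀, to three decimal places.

Noncentrality parameter: δ = d·√(n/2) = 0.43 × √(66/2) = 2.4702
Two-sided α = 0.05 → critical value z_{0.025} = 1.960.
Power = Φ(δ − 1.960) + Φ(−δ − 1.960) = Φ(0.510) + Φ(-4.430) = 0.6950 + 0.0000 = 0.6950.

Power ≈ 0.695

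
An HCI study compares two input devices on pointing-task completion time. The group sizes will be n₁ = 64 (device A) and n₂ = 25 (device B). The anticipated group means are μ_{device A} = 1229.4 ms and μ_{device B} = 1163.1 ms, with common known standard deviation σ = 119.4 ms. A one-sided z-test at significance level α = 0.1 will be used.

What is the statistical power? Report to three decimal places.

Standardized effect: d = |μ_{device A} − μ_{device B}| / σ = |1229.4 − 1163.1| / 119.4 = 0.5553
Noncentrality parameter: δ = d / √(1/n₁ + 1/n₂) = 0.5553 / √(1/64 + 1/25) = 2.3544
One-sided α = 0.1 → critical value z_{0.1} = 1.282.
Power = P(Z > 1.282 − δ) = Φ(1.073) = 0.8583.

Power ≈ 0.858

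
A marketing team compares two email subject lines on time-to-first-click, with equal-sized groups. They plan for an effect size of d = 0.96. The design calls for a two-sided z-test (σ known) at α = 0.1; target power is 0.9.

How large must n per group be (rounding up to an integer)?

n = 19 per group

Set Φ(δ − 1.645) = 0.9; then δ − 1.645 = Φ⁻¹(0.9) = 1.282, giving δ = 2.926.
(The Φ(−δ − z_{α/2}) term is vanishingly small for δ > 0 and is dropped in the standard sample-size formula.)
δ = d·√(n/2) ⇒ n = 2(δ/d)² = 2 × (2.926 / 0.96)² = 18.58.
Round up to the next whole unit.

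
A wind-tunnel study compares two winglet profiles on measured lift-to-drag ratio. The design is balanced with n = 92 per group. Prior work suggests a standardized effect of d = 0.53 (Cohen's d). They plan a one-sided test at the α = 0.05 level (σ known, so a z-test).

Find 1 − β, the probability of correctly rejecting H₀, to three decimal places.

Power ≈ 0.974

Noncentrality parameter: λ = d·√(n/2) = 0.53 × √(92/2) = 3.5946
Critical value for a one-sided test at α = 0.05: z_α = 1.645.
Power = Φ(λ − 1.645) = Φ(1.950) = 0.9744.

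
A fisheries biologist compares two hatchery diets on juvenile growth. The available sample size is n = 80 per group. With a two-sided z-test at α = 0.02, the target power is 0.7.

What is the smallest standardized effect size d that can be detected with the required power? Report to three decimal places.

Need Φ(δ − 2.326) = 0.7, so δ = 2.326 + 0.524 = 2.851.
(Lower-tail contribution to power is negligible for δ > 0.)
δ = d·√(n/2) ⇒ d = δ/√(n/2) = 2.851/√(80/2) = 0.4507.

d ≈ 0.451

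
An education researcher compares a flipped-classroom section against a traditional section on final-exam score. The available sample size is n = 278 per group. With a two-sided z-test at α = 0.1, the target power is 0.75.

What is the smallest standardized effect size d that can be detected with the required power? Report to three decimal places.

Required noncentrality: δ = z_{0.05} + z_{0.25} = 1.645 + 0.674 = 2.319.
(Lower-tail contribution to power is negligible for δ > 0.)
δ = d·√(n/2) ⇒ d = δ/√(n/2) = 2.319/√(278/2) = 0.1967.

d ≈ 0.197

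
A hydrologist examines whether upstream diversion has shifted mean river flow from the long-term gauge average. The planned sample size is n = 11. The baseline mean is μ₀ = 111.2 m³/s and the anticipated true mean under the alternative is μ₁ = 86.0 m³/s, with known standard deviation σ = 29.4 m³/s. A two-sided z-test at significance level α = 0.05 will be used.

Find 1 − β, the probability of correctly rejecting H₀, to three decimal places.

Power ≈ 0.811

Standardized effect: d = |μ₁ − μ₀| / σ = |86.0 − 111.2| / 29.4 = 0.8571
Noncentrality parameter: δ = d·√n = 0.8571 × √11 = 2.8428
Critical value for a two-sided test at α = 0.05: z_{α/2} = 1.960.
Power = Φ(δ − 1.960) + Φ(−δ − 1.960) = Φ(0.883) + Φ(-4.803) = 0.8113 + 0.0000 = 0.8113.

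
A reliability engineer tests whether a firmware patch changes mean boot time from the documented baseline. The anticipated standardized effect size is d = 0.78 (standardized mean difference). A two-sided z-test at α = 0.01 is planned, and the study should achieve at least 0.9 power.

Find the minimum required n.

n = 25

Set Φ(δ − 2.576) = 0.9; then δ − 2.576 = Φ⁻¹(0.9) = 1.282, giving δ = 3.857.
(For δ > 0 the lower-tail rejection region contributes negligibly to power, so the one-term inversion is standard.)
δ = d·√n ⇒ n = (δ/d)² = (3.857 / 0.78)² = 24.46.
Round up to the next whole unit.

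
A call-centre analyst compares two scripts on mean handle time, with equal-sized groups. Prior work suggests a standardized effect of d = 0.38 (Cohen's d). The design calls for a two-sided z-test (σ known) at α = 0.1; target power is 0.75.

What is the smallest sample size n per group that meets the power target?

n = 75 per group

Set Φ(δ − 1.645) = 0.75; then δ − 1.645 = Φ⁻¹(0.75) = 0.674, giving δ = 2.319.
(Ignoring the negligible lower-tail rejection probability gives the usual closed-form inversion.)
δ = d·√(n/2) ⇒ n = 2(δ/d)² = 2 × (2.319 / 0.38)² = 74.51.
Round up to the next whole unit.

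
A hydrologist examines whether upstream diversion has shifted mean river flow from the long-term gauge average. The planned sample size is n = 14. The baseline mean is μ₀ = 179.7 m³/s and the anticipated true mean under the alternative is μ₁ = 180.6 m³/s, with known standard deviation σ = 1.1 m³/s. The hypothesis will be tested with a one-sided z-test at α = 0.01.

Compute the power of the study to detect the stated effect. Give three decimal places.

Standardized effect: d = |μ₁ − μ₀| / σ = |180.6 − 179.7| / 1.1 = 0.8182
Noncentrality parameter: δ = d·√n = 0.8182 × √14 = 3.0614
One-sided α = 0.01 → critical value z_{0.01} = 2.326.
Power = P(Z > 2.326 − δ) = Φ(0.735) = 0.7688.

Power ≈ 0.769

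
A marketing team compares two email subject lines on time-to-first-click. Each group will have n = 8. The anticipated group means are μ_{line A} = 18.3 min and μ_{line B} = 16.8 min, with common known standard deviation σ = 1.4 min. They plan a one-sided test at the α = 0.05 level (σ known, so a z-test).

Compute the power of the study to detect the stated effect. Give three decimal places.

Standardized effect: d = |μ_{line A} − μ_{line B}| / σ = |18.3 − 16.8| / 1.4 = 1.0714
Noncentrality parameter: δ = d·√(n/2) = 1.0714 × √(8/2) = 2.1429
One-sided α = 0.05 → critical value z_{0.05} = 1.645.
Power = P(Z > 1.645 − δ) = Φ(0.498) = 0.6908.

Power ≈ 0.691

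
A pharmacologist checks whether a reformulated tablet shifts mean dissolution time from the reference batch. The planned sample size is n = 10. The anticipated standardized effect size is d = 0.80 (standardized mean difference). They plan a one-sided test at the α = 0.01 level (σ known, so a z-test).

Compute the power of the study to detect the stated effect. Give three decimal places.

Power ≈ 0.581

Noncentrality parameter: δ = d·√n = 0.80 × √10 = 2.5298
Critical value for a one-sided test at α = 0.01: z_α = 2.326.
Power = P(Z > 2.326 − δ) = Φ(0.203) = 0.5806.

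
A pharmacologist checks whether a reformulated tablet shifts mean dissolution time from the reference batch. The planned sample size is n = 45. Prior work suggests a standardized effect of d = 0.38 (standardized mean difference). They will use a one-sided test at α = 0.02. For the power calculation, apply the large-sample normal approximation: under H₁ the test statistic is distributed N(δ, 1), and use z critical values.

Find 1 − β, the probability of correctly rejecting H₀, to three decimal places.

Noncentrality parameter: δ = d·√n = 0.38 × √45 = 2.5491
One-sided α = 0.02 → critical value z_{0.02} = 2.054.
Power = Φ(δ − 2.054) = Φ(0.495) = 0.6898.

Power ≈ 0.690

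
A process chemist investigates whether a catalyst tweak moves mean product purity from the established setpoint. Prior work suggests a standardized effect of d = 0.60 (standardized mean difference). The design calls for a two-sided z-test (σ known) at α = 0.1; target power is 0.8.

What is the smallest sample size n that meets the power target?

For power 0.8 need Φ(δ − z_{0.05}) = 0.8, so δ = z_{0.05} + z_{0.20} = 1.645 + 0.842 = 2.486.
(For δ > 0 the lower-tail rejection region contributes negligibly to power, so the one-term inversion is standard.)
δ = d·√n ⇒ n = (δ/d)² = (2.486 / 0.60)² = 17.17.
Rounding up, n = 18.

n = 18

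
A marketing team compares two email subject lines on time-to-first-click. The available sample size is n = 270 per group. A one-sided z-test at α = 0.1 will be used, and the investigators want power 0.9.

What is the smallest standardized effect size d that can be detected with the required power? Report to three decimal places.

Need Φ(δ − 1.282) = 0.9, so δ = 1.282 + 1.282 = 2.563.
δ = d·√(n/2) ⇒ d = δ/√(n/2) = 2.563/√(270/2) = 0.2206.

d ≈ 0.221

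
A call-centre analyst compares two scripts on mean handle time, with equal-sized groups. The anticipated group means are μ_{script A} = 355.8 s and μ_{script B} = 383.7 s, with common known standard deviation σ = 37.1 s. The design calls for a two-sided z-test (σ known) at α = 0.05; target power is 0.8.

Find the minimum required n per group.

Standardized effect: d = |μ_{script A} − μ_{script B}| / σ = |355.8 − 383.7| / 37.1 = 0.7520
For power 0.8 need Φ(δ − z_{0.025}) = 0.8, so δ = z_{0.025} + z_{0.20} = 1.960 + 0.842 = 2.802.
(The Φ(−δ − z_{α/2}) term is vanishingly small for δ > 0 and is dropped in the standard sample-size formula.)
δ = d·√(n/2) ⇒ n = 2(δ/d)² = 2 × (2.802 / 0.7520)² = 27.76.
Rounding up, n = 28 per group.

n = 28 per group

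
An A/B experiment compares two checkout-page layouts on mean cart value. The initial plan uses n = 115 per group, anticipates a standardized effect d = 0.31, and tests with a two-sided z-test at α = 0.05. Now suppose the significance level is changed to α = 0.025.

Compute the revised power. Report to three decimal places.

δ = d·√(n/2) = 0.31 × √(115/2) = 2.3507 (unchanged). New critical value: z_{0.0125} = 2.241.
Revised power = Φ(δ − 2.241) + Φ(−δ − 2.241) = Φ(0.109) + Φ(-4.592) = 0.5435 + 0.0000 = 0.5435.

Power ≈ 0.544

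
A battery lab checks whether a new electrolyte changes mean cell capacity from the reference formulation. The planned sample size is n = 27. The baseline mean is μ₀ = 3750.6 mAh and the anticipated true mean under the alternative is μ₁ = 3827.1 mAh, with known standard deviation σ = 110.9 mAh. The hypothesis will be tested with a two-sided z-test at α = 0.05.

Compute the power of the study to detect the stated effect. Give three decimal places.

Power ≈ 0.948

Standardized effect: d = |μ₁ − μ₀| / σ = |3827.1 − 3750.6| / 110.9 = 0.6898
Noncentrality parameter: δ = d·√n = 0.6898 × √27 = 3.5844
Two-sided α = 0.05 → critical value z_{0.025} = 1.960.
Power = Φ(δ − 1.960) + Φ(−δ − 1.960) = Φ(1.624) + Φ(-5.544) = 0.9479 + 0.0000 = 0.9479.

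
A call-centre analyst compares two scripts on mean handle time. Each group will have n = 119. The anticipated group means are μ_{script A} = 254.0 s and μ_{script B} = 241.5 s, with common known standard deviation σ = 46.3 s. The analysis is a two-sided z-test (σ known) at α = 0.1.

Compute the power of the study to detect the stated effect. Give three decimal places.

Standardized effect: d = |μ_{script A} − μ_{script B}| / σ = |254.0 − 241.5| / 46.3 = 0.2700
Noncentrality parameter: δ = d·√(n/2) = 0.2700 × √(119/2) = 2.0825
Two-sided α = 0.1 → critical value z_{0.05} = 1.645.
Power = Φ(δ − 1.645) + Φ(−δ − 1.645) = Φ(0.438) + Φ(-3.727) = 0.6692 + 0.0001 = 0.6693.

Power ≈ 0.669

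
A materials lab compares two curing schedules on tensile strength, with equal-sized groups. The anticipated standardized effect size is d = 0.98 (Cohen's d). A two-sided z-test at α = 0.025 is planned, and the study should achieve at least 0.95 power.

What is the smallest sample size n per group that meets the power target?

Set Φ(δ − 2.241) = 0.95; then δ − 2.241 = Φ⁻¹(0.95) = 1.645, giving δ = 3.886.
(For δ > 0 the lower-tail rejection region contributes negligibly to power, so the one-term inversion is standard.)
δ = d·√(n/2) ⇒ n = 2(δ/d)² = 2 × (3.886 / 0.98)² = 31.45.
Round up to the next whole unit.

n = 32 per group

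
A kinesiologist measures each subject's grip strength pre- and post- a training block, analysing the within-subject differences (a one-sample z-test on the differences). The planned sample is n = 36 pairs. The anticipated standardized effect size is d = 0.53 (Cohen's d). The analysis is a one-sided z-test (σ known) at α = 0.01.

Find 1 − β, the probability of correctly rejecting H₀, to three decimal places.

Noncentrality parameter: λ = d·√n = 0.53 × √36 = 3.1800
Critical value for a one-sided test at α = 0.01: z_α = 2.326.
Power = Φ(λ − 2.326) = Φ(0.854) = 0.8034.

Power ≈ 0.803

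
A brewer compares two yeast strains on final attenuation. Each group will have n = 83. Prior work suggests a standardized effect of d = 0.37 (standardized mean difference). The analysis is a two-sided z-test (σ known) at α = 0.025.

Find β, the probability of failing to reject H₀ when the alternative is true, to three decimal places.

β ≈ 0.443

Noncentrality parameter: δ = d·√(n/2) = 0.37 × √(83/2) = 2.3836
Critical value for a two-sided test at α = 0.025: z_{α/2} = 2.241.
Power = Φ(δ − 2.241) + Φ(−δ − 2.241) = Φ(0.142) + Φ(-4.625) = 0.5565 + 0.0000 = 0.5565.
Type II error: β = 1 − power = 1 − 0.5565 = 0.4435.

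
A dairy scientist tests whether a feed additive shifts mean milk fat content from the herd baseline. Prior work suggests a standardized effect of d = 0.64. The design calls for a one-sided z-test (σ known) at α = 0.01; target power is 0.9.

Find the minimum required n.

n = 32

For power 0.9 need Φ(δ − z_{0.01}) = 0.9, so δ = z_{0.01} + z_{0.10} = 2.326 + 1.282 = 3.608.
δ = d·√n ⇒ n = (δ/d)² = (3.608 / 0.64)² = 31.78.
Rounding up, n = 32.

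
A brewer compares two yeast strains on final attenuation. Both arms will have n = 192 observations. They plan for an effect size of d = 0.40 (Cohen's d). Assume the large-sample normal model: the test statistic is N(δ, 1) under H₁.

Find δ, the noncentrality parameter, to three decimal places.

The noncentrality parameter scales effect size by the design's sample-size factor: δ = d·√(n/2) = 0.40 × √(192/2) = 3.9192

δ ≈ 3.919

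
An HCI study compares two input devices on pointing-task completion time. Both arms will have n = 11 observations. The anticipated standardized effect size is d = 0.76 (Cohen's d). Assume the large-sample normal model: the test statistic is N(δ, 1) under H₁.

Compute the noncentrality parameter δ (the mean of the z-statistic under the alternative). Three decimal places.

δ ≈ 1.782

The noncentrality parameter scales effect size by the design's sample-size factor: δ = d·√(n/2) = 0.76 × √(11/2) = 1.7824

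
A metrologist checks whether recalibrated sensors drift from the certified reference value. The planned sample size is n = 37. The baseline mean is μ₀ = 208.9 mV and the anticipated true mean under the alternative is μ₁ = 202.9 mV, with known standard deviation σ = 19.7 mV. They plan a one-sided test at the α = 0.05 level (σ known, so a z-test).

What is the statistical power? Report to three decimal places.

Power ≈ 0.582

Standardized effect: d = |μ₁ − μ₀| / σ = |202.9 − 208.9| / 19.7 = 0.3046
Noncentrality parameter: δ = d·√n = 0.3046 × √37 = 1.8526
One-sided α = 0.05 → critical value z_{0.05} = 1.645.
Power = Φ(δ − 1.645) = Φ(0.208) = 0.5823.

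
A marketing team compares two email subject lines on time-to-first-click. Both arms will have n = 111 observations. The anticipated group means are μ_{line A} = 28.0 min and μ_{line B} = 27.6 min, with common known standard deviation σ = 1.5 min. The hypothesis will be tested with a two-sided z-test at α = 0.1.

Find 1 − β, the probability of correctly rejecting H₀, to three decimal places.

Standardized effect: d = |μ_{line A} − μ_{line B}| / σ = |28.0 − 27.6| / 1.5 = 0.2667
Noncentrality parameter: δ = d·√(n/2) = 0.2667 × √(111/2) = 1.9866
Critical value for a two-sided test at α = 0.1: z_{α/2} = 1.645.
Power = Φ(δ − 1.645) + Φ(−δ − 1.645) = Φ(0.342) + Φ(-3.631) = 0.6337 + 0.0001 = 0.6339.

Power ≈ 0.634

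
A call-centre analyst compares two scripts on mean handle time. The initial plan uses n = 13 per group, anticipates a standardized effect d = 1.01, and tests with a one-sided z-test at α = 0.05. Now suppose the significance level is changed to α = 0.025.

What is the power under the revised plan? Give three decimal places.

δ = d·√(n/2) = 1.01 × √(13/2) = 2.5750 (unchanged). New critical value: z_{0.025} = 1.960.
Revised power = P(Z > 1.960 − δ) = Φ(0.615) = 0.7307.

Power ≈ 0.731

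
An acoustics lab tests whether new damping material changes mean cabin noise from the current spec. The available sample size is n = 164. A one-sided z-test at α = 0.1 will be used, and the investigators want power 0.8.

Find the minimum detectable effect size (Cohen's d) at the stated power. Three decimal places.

Need Φ(δ − 1.282) = 0.8, so δ = 1.282 + 0.842 = 2.123.
δ = d·√n ⇒ d = δ/√n = 2.123/√164 = 0.1658.

d ≈ 0.166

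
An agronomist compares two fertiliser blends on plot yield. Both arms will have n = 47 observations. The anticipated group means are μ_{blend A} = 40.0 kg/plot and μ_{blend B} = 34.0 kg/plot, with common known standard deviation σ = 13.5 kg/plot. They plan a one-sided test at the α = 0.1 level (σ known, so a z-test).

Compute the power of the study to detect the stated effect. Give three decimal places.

Power ≈ 0.809

Standardized effect: d = |μ_{blend A} − μ_{blend B}| / σ = |40.0 − 34.0| / 13.5 = 0.4444
Noncentrality parameter: δ = d·√(n/2) = 0.4444 × √(47/2) = 2.1545
Critical value for a one-sided test at α = 0.1: z_α = 1.282.
Power = P(Z > 1.282 − δ) = Φ(0.873) = 0.8087.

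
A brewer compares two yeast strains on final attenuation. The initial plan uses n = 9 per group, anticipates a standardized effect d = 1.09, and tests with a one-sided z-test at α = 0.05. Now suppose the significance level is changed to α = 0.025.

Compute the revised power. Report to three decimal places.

Power ≈ 0.638

δ = d·√(n/2) = 1.09 × √(9/2) = 2.3122 (unchanged). New critical value: z_{0.025} = 1.960.
Revised power = P(Z > 1.960 − δ) = Φ(0.352) = 0.6377.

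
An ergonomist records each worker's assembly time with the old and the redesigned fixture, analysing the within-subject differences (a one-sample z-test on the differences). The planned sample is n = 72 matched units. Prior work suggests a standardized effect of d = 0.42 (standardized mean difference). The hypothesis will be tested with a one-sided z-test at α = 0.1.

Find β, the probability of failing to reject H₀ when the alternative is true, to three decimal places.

β ≈ 0.011

Noncentrality parameter: δ = d·√n = 0.42 × √72 = 3.5638
Critical value for a one-sided test at α = 0.1: z_α = 1.282.
Power = Φ(δ − 1.282) = Φ(2.282) = 0.9888.
Type II error: β = 1 − power = 1 − 0.9888 = 0.0112.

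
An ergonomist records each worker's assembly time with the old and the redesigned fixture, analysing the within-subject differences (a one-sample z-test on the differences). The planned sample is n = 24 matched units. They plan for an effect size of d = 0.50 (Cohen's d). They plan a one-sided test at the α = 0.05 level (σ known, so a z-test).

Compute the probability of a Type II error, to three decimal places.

β ≈ 0.211

Noncentrality parameter: δ = d·√n = 0.50 × √24 = 2.4495
One-sided α = 0.05 → critical value z_{0.05} = 1.645.
Power = Φ(δ − 1.645) = Φ(0.805) = 0.7895.
Type II error: β = 1 − power = 1 − 0.7895 = 0.2105.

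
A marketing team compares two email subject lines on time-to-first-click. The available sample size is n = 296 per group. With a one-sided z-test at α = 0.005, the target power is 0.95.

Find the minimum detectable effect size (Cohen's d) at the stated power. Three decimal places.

Need Φ(δ − 2.576) = 0.95, so δ = 2.576 + 1.645 = 4.221.
δ = d·√(n/2) ⇒ d = δ/√(n/2) = 4.221/√(296/2) = 0.3469.

d ≈ 0.347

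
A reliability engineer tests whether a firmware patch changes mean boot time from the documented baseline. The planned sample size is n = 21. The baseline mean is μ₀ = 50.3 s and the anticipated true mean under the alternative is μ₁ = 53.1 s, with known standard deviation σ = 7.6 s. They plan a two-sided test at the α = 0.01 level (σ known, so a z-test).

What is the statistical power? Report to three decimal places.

Standardized effect: d = |μ₁ − μ₀| / σ = |53.1 − 50.3| / 7.6 = 0.3684
Noncentrality parameter: δ = d·√n = 0.3684 × √21 = 1.6883
Critical value for a two-sided test at α = 0.01: z_{α/2} = 2.576.
Power = Φ(δ − 2.576) + Φ(−δ − 2.576) = Φ(-0.888) + Φ(-4.264) = 0.1874 + 0.0000 = 0.1874.

Power ≈ 0.187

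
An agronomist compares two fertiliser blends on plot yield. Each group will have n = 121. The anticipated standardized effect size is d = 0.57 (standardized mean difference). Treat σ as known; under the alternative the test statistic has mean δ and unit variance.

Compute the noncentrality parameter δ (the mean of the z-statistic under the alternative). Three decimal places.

δ ≈ 4.434

The noncentrality parameter scales effect size by the design's sample-size factor: δ = d·√(n/2) = 0.57 × √(121/2) = 4.4336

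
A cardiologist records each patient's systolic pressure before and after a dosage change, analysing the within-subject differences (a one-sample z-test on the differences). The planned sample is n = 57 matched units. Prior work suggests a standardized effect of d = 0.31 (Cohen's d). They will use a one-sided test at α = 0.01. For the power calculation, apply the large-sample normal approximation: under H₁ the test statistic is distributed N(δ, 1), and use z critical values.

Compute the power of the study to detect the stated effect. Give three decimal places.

Noncentrality parameter: δ = d·√n = 0.31 × √57 = 2.3404
Critical value for a one-sided test at α = 0.01: z_α = 2.326.
Power = P(Z > 2.326 − δ) = Φ(0.014) = 0.5056.

Power ≈ 0.506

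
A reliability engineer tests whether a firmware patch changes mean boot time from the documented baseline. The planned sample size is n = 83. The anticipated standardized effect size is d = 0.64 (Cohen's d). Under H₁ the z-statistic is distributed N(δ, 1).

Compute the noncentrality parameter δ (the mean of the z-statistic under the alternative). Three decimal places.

δ ≈ 5.831

δ = d·√n = 0.64 × √83 = 5.8307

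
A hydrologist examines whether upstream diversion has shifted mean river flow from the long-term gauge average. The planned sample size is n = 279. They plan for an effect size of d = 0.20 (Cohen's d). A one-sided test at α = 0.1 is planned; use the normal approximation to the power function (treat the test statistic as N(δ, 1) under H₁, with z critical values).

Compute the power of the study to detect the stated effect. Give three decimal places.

Noncentrality parameter: δ = d·√n = 0.20 × √279 = 3.3407
One-sided α = 0.1 → critical value z_{0.1} = 1.282.
Power = Φ(δ − 1.282) = Φ(2.059) = 0.9803.

Power ≈ 0.980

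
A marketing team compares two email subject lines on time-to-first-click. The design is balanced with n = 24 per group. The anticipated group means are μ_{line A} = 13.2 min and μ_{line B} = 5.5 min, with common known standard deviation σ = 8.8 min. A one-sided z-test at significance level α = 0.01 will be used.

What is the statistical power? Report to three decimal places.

Standardized effect: d = |μ_{line A} − μ_{line B}| / σ = |13.2 − 5.5| / 8.8 = 0.8750
Noncentrality parameter: δ = d·√(n/2) = 0.8750 × √(24/2) = 3.0311
Critical value for a one-sided test at α = 0.01: z_α = 2.326.
Power = P(Z > 2.326 − δ) = Φ(0.705) = 0.7595.

Power ≈ 0.760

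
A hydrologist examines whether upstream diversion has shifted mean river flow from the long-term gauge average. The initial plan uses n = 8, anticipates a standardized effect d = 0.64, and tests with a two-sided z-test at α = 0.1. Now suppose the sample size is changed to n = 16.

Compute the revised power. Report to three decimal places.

Power ≈ 0.820

With n = 16: δ = d·√n = 0.64 × √16 = 2.5600. Critical value z_{0.05} = 1.645.
Revised power = Φ(δ − 1.645) + Φ(−δ − 1.645) = Φ(0.915) + Φ(-4.205) = 0.8199 + 0.0000 = 0.8200.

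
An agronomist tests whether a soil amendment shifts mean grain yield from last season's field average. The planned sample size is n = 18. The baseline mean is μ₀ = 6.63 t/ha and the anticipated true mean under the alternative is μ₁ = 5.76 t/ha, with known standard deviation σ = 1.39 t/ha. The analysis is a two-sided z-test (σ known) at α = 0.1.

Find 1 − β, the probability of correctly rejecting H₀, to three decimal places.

Standardized effect: d = |μ₁ − μ₀| / σ = |5.76 − 6.63| / 1.39 = 0.6259
Noncentrality parameter: δ = d·√n = 0.6259 × √18 = 2.6555
Critical value for a two-sided test at α = 0.1: z_{α/2} = 1.645.
Power = Φ(δ − 1.645) + Φ(−δ − 1.645) = Φ(1.011) + Φ(-4.300) = 0.8439 + 0.0000 = 0.8439.

Power ≈ 0.844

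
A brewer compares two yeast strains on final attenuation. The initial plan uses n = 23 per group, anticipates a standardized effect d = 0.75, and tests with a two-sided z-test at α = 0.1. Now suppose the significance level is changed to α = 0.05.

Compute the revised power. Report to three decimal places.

δ = d·√(n/2) = 0.75 × √(23/2) = 2.5434 (unchanged). New critical value: z_{0.025} = 1.960.
Revised power = Φ(δ − 1.960) + Φ(−δ − 1.960) = Φ(0.583) + Φ(-4.503) = 0.7202 + 0.0000 = 0.7202.

Power ≈ 0.720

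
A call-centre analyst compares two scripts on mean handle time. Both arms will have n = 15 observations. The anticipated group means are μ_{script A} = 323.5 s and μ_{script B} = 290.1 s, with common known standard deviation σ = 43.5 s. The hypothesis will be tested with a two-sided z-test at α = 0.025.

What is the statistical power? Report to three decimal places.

Standardized effect: d = |μ_{script A} − μ_{script B}| / σ = |323.5 − 290.1| / 43.5 = 0.7678
Noncentrality parameter: δ = d·√(n/2) = 0.7678 × √(15/2) = 2.1028
Critical value for a two-sided test at α = 0.025: z_{α/2} = 2.241.
Power = Φ(δ − 2.241) + Φ(−δ − 2.241) = Φ(-0.139) + Φ(-4.344) = 0.4449 + 0.0000 = 0.4449.

Power ≈ 0.445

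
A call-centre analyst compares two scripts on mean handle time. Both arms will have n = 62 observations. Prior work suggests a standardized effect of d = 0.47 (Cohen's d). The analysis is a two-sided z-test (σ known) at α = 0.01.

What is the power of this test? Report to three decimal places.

Noncentrality parameter: δ = d·√(n/2) = 0.47 × √(62/2) = 2.6168
Critical value for a two-sided test at α = 0.01: z_{α/2} = 2.576.
Power = Φ(δ − 2.576) + Φ(−δ − 2.576) = Φ(0.041) + Φ(-5.193) = 0.5164 + 0.0000 = 0.5164.

Power ≈ 0.516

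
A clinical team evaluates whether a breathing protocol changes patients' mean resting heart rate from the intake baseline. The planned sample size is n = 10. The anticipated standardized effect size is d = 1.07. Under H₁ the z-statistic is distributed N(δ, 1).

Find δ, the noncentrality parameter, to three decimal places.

δ ≈ 3.384

The noncentrality parameter scales effect size by the design's sample-size factor: δ = d·√n = 1.07 × √10 = 3.3836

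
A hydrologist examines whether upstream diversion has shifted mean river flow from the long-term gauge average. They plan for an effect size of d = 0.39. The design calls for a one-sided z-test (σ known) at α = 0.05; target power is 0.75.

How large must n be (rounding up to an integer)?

n = 36

For power 0.75 need Φ(δ − z_{0.05}) = 0.75, so δ = z_{0.05} + z_{0.25} = 1.645 + 0.674 = 2.319.
δ = d·√n ⇒ n = (δ/d)² = (2.319 / 0.39)² = 35.37.
Round up to the next whole unit.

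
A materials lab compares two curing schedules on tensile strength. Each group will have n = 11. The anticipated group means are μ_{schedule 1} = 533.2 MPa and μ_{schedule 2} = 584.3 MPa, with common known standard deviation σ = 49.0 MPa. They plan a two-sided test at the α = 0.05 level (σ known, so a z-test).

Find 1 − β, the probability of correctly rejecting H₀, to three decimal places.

Standardized effect: d = |μ_{schedule 1} − μ_{schedule 2}| / σ = |533.2 − 584.3| / 49.0 = 1.0429
Noncentrality parameter: δ = d·√(n/2) = 1.0429 × √(11/2) = 2.4457
Two-sided α = 0.05 → critical value z_{0.025} = 1.960.
Power = Φ(δ − 1.960) + Φ(−δ − 1.960) = Φ(0.486) + Φ(-4.406) = 0.6864 + 0.0000 = 0.6864.

Power ≈ 0.686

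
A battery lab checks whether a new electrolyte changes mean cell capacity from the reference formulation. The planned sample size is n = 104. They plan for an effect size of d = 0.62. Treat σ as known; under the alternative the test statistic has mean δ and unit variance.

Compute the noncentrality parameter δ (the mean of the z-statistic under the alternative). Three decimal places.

δ ≈ 6.323

The noncentrality parameter scales effect size by the design's sample-size factor: δ = d·√n = 0.62 × √104 = 6.3228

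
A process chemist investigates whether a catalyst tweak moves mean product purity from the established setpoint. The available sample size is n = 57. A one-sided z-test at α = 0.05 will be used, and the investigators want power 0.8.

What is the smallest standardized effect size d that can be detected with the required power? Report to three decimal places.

Need Φ(δ − 1.645) = 0.8, so δ = 1.645 + 0.842 = 2.486.
δ = d·√n ⇒ d = δ/√n = 2.486/√57 = 0.3293.

d ≈ 0.329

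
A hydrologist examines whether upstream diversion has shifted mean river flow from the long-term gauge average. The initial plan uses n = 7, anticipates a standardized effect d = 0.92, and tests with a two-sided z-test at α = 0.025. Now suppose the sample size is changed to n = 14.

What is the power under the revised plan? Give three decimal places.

Power ≈ 0.885

With n = 14: δ = d·√n = 0.92 × √14 = 3.4423. Critical value z_{0.0125} = 2.241.
Revised power = Φ(δ − 2.241) + Φ(−δ − 2.241) = Φ(1.201) + Φ(-5.684) = 0.8851 + 0.0000 = 0.8851.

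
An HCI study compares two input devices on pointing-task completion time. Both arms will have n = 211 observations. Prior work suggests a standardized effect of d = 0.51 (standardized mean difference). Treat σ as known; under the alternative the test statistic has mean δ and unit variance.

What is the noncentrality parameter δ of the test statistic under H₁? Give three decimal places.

The noncentrality parameter scales effect size by the design's sample-size factor: δ = d·√(n/2) = 0.51 × √(211/2) = 5.2384

δ ≈ 5.238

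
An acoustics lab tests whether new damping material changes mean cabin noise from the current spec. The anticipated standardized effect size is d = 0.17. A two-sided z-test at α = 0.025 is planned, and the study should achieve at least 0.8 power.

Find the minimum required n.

For power 0.8 need Φ(δ − z_{0.0125}) = 0.8, so δ = z_{0.0125} + z_{0.20} = 2.241 + 0.842 = 3.083.
(For δ > 0 the lower-tail rejection region contributes negligibly to power, so the one-term inversion is standard.)
δ = d·√n ⇒ n = (δ/d)² = (3.083 / 0.17)² = 328.89.
Round up to the next whole unit.

n = 329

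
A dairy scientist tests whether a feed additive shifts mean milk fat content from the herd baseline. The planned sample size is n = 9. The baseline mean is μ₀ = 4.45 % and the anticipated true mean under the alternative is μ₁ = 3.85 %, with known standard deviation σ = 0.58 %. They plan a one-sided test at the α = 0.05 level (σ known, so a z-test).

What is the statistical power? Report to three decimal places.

Standardized effect: d = |μ₁ − μ₀| / σ = |3.85 − 4.45| / 0.58 = 1.0345
Noncentrality parameter: δ = d·√n = 1.0345 × √9 = 3.1034
One-sided α = 0.05 → critical value z_{0.05} = 1.645.
Power = P(Z > 1.645 − δ) = Φ(1.459) = 0.9277.

Power ≈ 0.928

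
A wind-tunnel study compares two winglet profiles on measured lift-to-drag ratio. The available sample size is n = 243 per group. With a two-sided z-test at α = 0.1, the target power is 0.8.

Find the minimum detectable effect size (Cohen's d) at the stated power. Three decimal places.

Need Φ(δ − 1.645) = 0.8, so δ = 1.645 + 0.842 = 2.486.
(Lower-tail contribution to power is negligible for δ > 0.)
δ = d·√(n/2) ⇒ d = δ/√(n/2) = 2.486/√(243/2) = 0.2256.

d ≈ 0.226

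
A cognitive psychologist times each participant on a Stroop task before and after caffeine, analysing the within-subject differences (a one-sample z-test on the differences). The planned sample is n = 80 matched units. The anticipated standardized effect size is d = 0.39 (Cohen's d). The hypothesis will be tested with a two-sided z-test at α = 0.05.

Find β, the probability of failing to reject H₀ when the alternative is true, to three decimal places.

β ≈ 0.063

Noncentrality parameter: δ = d·√n = 0.39 × √80 = 3.4883
Critical value for a two-sided test at α = 0.05: z_{α/2} = 1.960.
Power = Φ(δ − 1.960) + Φ(−δ − 1.960) = Φ(1.528) + Φ(-5.448) = 0.9368 + 0.0000 = 0.9368.
Type II error: β = 1 − power = 1 − 0.9368 = 0.0632.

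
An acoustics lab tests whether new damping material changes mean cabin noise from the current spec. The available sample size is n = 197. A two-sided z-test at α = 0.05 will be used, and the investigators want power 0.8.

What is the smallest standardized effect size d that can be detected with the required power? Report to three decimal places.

Need Φ(δ − 1.960) = 0.8, so δ = 1.960 + 0.842 = 2.802.
(The second rejection-region term Φ(−δ − z_{α/2}) is negligible and dropped.)
δ = d·√n ⇒ d = δ/√n = 2.802/√197 = 0.1996.

d ≈ 0.200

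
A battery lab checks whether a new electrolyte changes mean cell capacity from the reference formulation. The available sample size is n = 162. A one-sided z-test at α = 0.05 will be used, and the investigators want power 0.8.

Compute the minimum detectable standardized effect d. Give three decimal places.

Required noncentrality: δ = z_{0.05} + z_{0.20} = 1.645 + 0.842 = 2.486.
δ = d·√n ⇒ d = δ/√n = 2.486/√162 = 0.1954.

d ≈ 0.195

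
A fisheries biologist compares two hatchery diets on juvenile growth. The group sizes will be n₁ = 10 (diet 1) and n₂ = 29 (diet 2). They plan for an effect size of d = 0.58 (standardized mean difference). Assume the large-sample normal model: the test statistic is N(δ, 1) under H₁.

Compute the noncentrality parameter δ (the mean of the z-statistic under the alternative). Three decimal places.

δ ≈ 1.582

δ = d / √(1/n₁ + 1/n₂) = 0.58 / √(1/10 + 1/29) = 1.5816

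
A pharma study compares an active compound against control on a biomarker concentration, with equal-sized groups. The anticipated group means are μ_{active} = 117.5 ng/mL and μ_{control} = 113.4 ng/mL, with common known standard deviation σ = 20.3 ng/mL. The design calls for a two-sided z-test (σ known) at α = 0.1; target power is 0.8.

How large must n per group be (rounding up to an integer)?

Standardized effect: d = |μ_{active} − μ_{control}| / σ = |117.5 − 113.4| / 20.3 = 0.2020
Set Φ(δ − 1.645) = 0.8; then δ − 1.645 = Φ⁻¹(0.8) = 0.842, giving δ = 2.486.
(The Φ(−δ − z_{α/2}) term is vanishingly small for δ > 0 and is dropped in the standard sample-size formula.)
δ = d·√(n/2) ⇒ n = 2(δ/d)² = 2 × (2.486 / 0.2020)² = 303.13.
Round up to the next whole unit.

n = 304 per group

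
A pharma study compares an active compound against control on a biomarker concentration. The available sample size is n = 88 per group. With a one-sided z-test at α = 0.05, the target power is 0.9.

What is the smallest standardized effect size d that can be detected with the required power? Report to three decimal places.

d ≈ 0.441

Required noncentrality: δ = z_{0.05} + z_{0.10} = 1.645 + 1.282 = 2.926.
δ = d·√(n/2) ⇒ d = δ/√(n/2) = 2.926/√(88/2) = 0.4412.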